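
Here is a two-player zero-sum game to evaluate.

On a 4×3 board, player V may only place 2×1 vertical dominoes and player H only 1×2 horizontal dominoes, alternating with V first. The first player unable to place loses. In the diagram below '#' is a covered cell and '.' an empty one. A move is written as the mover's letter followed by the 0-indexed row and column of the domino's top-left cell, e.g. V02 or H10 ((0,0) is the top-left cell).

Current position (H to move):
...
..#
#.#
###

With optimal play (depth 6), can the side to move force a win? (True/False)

H winning at [.../..#/#.#/###]: True

[.../..#/#.#/###] H move#1: H00:-1/##./..#/#.#/###, H01:-1/.##/..#/#.#/###, H10:+1/.../###/#.#/###*
[.../###/#.#/###] end (terminal -1, V#2); searched .../..#/#.#/### to 6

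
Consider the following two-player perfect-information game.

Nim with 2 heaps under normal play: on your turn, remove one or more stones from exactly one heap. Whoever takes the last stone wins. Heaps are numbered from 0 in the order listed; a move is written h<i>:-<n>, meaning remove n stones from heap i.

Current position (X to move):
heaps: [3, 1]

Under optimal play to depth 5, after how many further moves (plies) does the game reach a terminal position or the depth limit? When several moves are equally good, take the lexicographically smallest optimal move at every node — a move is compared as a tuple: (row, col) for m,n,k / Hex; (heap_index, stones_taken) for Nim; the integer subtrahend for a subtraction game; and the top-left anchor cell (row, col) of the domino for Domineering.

PV length from [(3,1)]: 3 plies

p1 X@[(3,1)]: h0:-1[(2,1)]-1 h0:-2[(1,1)]+1* h0:-3[(0,1)]-1 h1:-1[(3,0)]-1
p2 O@[(1,1)]: h0:-1[(0,1)]-1* h1:-1[(1,0)]-1
p3 X@[(0,1)]: h1:-1[(0,0)]+1*
p4 O@[(0,0)] terminal -1; root [(3,1)] d5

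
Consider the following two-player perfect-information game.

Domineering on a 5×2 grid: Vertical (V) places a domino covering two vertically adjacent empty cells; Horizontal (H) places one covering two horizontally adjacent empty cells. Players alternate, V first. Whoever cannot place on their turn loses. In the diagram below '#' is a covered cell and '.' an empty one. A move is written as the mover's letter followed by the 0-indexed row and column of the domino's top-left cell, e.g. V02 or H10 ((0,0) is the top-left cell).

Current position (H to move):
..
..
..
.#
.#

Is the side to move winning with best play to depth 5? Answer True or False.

p1 H@[../../../.#/.#]: H00[##/../../.#/.#]-1 H10[../##/../.#/.#]+1* H20[../../##/.#/.#]-1
p2 V@[../##/../.#/.#]: V20[../##/#./##/.#]-1* V30[../##/../##/##]-1
p3 H@[../##/#./##/.#]: H00[##/##/#./##/.#]+1*
p4 V@[##/##/#./##/.#] terminal -1; root [../../../.#/.#] d5

H winning at [../../../.#/.#]: True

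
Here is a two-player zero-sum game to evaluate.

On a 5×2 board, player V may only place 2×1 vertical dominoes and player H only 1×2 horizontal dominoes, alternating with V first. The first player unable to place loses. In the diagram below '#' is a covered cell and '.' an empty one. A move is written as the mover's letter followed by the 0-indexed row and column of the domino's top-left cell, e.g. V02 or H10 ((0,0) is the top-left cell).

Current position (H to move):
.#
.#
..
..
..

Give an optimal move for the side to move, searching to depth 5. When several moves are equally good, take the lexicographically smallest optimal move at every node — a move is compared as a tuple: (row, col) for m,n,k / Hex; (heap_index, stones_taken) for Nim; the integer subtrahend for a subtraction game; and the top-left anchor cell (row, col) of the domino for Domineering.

H's best at [.#/.#/../../..]: H30

ply 1, H at .#/.#/../../.. | H20=-1→.#/.#/##/../..; H30=+1→.#/.#/../##/..*; H40=-1→.#/.#/../../##
ply 2, V at .#/.#/../##/.. | V00=-1→##/##/../##/..*; V10=-1→.#/##/#./##/..
ply 3, H at ##/##/../##/.. | H20=+1→##/##/##/##/..*; H40=+1→##/##/../##/##
ply 4: ##/##/##/##/.. is terminal -1 (V); from .#/.#/../../.. depth 5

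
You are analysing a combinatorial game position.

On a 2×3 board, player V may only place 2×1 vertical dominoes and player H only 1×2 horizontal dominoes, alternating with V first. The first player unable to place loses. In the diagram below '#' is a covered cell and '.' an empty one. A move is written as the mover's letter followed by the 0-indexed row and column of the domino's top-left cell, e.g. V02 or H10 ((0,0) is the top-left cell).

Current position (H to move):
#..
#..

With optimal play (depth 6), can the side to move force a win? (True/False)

[#../#..] H move#1: H01:+1/###/#..*, H11:+1/#../###
[###/#..] end (terminal -1, V#2); searched #../#.. to 6

H winning at [#../#..]: True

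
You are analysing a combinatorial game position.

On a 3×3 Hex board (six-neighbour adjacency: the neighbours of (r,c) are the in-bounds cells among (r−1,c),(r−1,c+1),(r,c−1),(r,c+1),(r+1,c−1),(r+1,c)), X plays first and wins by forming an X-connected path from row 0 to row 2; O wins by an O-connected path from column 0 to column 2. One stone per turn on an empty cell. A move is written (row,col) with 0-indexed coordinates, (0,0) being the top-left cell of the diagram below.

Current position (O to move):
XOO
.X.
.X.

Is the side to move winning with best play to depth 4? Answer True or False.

[XOO/.X./.X.] O move#1: (1,0):+1/XOO/OX./.X.*, (1,2):-1/XOO/.XO/.X., (2,0):-1/XOO/.X./OX., (2,2):-1/XOO/.X./.XO
[XOO/OX./.X.] end (terminal -1, X#2); searched XOO/.X./.X. to 4

O winning at [XOO/.X./.X.]: True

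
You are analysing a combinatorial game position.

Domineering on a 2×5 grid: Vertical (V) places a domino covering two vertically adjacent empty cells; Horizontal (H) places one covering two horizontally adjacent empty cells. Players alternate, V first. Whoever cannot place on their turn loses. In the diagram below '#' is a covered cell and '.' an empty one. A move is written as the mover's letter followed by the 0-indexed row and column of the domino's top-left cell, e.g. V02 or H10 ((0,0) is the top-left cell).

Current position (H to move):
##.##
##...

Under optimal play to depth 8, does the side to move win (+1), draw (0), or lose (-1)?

[##.##/##...] H move#1: H12:+1/##.##/####.*, H13:-1/##.##/##.##
[##.##/####.] end (terminal -1, V#2); searched ##.##/##... to 8

value(##.##/##..., H) = +1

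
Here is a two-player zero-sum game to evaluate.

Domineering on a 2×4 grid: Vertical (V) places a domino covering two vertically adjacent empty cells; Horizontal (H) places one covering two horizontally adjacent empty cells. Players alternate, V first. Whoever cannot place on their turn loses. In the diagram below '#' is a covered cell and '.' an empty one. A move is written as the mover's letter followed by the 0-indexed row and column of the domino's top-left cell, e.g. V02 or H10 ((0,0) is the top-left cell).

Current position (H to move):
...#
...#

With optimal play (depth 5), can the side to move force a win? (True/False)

H winning at [...#/...#]: True

ply 1, H at ...#/...# | H00=+1→##.#/...#*; H01=+1→.###/...#; H10=+1→...#/##.#; H11=+1→...#/.###
ply 2, V at ##.#/...# | V02=-1→####/..##*
ply 3, H at ####/..## | H10=+1→####/####*
ply 4: ####/#### is terminal -1 (V); from ...#/...# depth 5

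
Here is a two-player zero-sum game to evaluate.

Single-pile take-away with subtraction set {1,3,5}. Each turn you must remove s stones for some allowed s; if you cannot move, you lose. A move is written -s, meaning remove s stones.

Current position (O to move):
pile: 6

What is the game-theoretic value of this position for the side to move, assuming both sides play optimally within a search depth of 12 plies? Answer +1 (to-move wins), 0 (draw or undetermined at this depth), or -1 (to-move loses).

[6] O move#1: -1:-1/5*, -3:-1/3, -5:-1/1
[5] X move#2: -1:+1/4*, -3:+1/2, -5:+1/0
[4] O move#3: -1:-1/3*, -3:-1/1
[3] X move#4: -1:+1/2*, -3:+1/0
[2] O move#5: -1:-1/1*
[1] X move#6: -1:+1/0*
[0] end (terminal -1, O#7); searched 6 to 12

value(6, O) = -1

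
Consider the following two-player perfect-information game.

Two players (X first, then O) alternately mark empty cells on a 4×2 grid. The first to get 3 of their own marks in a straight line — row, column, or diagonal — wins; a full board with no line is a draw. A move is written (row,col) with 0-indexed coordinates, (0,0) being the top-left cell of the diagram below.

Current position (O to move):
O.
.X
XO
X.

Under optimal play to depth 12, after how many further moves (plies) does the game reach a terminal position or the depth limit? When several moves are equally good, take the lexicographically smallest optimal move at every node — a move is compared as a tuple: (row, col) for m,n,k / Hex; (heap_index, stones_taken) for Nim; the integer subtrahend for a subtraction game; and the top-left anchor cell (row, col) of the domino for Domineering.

PV length from [O./.X/XO/X.]: 3 plies

[O./.X/XO/X.] O move#1: (0,1):-1/OO/.X/XO/X., (1,0):+0/O./OX/XO/X.*, (3,1):-1/O./.X/XO/XO
[O./OX/XO/X.] X move#2: (0,1):+0/OX/OX/XO/X.*, (3,1):+0/O./OX/XO/XX
[OX/OX/XO/X.] O move#3: (3,1):+0/OX/OX/XO/XO*
[OX/OX/XO/XO] end (terminal +0, X#4); searched O./.X/XO/X. to 12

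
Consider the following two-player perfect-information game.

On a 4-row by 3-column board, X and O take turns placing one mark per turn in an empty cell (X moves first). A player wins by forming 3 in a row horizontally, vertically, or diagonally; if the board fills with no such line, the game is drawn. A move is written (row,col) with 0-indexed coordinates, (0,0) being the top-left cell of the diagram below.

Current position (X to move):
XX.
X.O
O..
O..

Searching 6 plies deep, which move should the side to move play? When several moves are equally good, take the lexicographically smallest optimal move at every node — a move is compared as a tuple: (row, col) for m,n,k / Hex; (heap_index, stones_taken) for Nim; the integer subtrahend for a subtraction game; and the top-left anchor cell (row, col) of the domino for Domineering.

[XX./X.O/O../O..] X move#1: (0,2):+1/XXX/X.O/O../O..*, (1,1):-1/XX./XXO/O../O.., (2,1):+1/XX./X.O/OX./O.., (2,2):-1/XX./X.O/O.X/O.., (3,1):-1/XX./X.O/O../OX., (3,2):-1/XX./X.O/O../O.X
[XXX/X.O/O../O..] end (terminal -1, O#2); searched XX./X.O/O../O.. to 6

X's best at [XX./X.O/O../O..]: (0,2)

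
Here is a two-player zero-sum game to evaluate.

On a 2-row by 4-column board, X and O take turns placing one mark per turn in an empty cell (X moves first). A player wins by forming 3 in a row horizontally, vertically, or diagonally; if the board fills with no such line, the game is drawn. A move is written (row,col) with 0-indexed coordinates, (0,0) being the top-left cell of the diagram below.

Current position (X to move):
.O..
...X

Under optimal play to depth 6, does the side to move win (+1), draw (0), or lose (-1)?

[.O../...X] X move#1: (0,0):+0/XO../...X*, (0,2):+0/.OX./...X, (0,3):+0/.O.X/...X, (1,0):-1/.O../X..X, (1,1):+0/.O../.X.X, (1,2):+0/.O../..XX
[XO../...X] O move#2: (0,2):+0/XOO./...X*, (0,3):+0/XO.O/...X, (1,0):+0/XO../O..X, (1,1):+0/XO../.O.X, (1,2):+0/XO../..OX
[XOO./...X] X move#3: (0,3):+0/XOOX/...X*, (1,0):-1/XOO./X..X, (1,1):-1/XOO./.X.X, (1,2):-1/XOO./..XX
[XOOX/...X] O move#4: (1,0):+0/XOOX/O..X*, (1,1):+0/XOOX/.O.X, (1,2):+0/XOOX/..OX
[XOOX/O..X] X move#5: (1,1):+0/XOOX/OX.X*, (1,2):+0/XOOX/O.XX
[XOOX/OX.X] O move#6: (1,2):+0/XOOX/OXOX*
[XOOX/OXOX] end (terminal +0, X#7); searched .O../...X to 6

value(.O../...X, X) = 0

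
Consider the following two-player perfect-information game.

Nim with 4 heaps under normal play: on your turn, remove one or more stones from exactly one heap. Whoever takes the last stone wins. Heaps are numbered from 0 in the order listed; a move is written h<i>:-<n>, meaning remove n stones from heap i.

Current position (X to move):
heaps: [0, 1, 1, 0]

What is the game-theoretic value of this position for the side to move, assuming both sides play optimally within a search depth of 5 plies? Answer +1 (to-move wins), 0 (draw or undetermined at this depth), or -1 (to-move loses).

p1 X@[(0,1,1,0)]: h1:-1[(0,0,1,0)]-1* h2:-1[(0,1,0,0)]-1
p2 O@[(0,0,1,0)]: h2:-1[(0,0,0,0)]+1*
p3 X@[(0,0,0,0)] terminal -1; root [(0,1,1,0)] d5

value((0,1,1,0), X) = -1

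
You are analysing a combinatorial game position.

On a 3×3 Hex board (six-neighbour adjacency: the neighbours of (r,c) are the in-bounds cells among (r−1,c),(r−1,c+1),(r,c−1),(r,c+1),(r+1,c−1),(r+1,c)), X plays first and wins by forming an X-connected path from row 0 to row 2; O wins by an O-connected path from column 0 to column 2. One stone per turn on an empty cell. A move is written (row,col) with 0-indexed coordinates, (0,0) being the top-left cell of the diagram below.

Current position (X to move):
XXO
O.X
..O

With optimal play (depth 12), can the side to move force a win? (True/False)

X winning at [XXO/O.X/..O]: True

ply 1, X at XXO/O.X/..O | (1,1)=+1→XXO/OXX/..O*; (2,0)=-1→XXO/O.X/X.O; (2,1)=-1→XXO/O.X/.XO
ply 2, O at XXO/OXX/..O | (2,0)=-1→XXO/OXX/O.O*; (2,1)=-1→XXO/OXX/.OO
ply 3, X at XXO/OXX/O.O | (2,1)=+1→XXO/OXX/OXO*
ply 4: XXO/OXX/OXO is terminal -1 (O); from XXO/O.X/..O depth 12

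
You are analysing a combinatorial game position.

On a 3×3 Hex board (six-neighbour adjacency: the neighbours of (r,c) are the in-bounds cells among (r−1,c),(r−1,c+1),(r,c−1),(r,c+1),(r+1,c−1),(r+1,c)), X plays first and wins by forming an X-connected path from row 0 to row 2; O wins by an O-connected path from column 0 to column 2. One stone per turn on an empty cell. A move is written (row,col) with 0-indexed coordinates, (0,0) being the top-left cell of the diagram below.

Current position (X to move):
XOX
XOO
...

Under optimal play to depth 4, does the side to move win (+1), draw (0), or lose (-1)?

value(XOX/XOO/..., X) = +1

[XOX/XOO/...] X move#1: (2,0):+1/XOX/XOO/X..*, (2,1):-1/XOX/XOO/.X., (2,2):-1/XOX/XOO/..X
[XOX/XOO/X..] end (terminal -1, O#2); searched XOX/XOO/... to 4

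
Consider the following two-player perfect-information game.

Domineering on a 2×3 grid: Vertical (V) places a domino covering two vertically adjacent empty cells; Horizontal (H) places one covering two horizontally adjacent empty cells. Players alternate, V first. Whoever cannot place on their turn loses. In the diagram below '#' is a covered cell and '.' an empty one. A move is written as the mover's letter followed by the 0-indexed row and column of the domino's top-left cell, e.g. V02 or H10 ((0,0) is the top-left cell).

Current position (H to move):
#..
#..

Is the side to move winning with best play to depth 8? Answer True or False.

p1 H@[#../#..]: H01[###/#..]+1* H11[#../###]+1
p2 V@[###/#..] terminal -1; root [#../#..] d8

H winning at [#../#..]: True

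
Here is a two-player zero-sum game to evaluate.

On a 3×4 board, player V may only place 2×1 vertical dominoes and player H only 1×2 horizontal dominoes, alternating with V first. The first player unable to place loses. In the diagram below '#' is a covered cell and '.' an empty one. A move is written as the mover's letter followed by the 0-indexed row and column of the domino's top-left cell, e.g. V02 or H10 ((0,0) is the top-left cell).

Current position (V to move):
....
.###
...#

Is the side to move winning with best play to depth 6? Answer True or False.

V winning at [..../.###/...#]: False

ply 1, V at ..../.###/...# | V00=-1→#.../####/...#*; V10=-1→..../####/#..#
ply 2, H at #.../####/...# | H01=+1→###./####/...#*; H02=+1→#.##/####/...#; H20=+1→#.../####/##.#; H21=+1→#.../####/.###
ply 3: ###./####/...# is terminal -1 (V); from ..../.###/...# depth 6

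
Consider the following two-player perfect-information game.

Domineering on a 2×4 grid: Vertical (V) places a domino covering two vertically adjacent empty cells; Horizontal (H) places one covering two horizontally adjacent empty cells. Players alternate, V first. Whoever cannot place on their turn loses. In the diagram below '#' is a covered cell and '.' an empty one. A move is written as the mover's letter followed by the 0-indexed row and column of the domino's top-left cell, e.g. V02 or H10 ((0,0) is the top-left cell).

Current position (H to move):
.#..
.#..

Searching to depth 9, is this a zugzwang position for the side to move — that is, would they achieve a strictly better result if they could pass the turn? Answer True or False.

zugzwang(.#../.#.., H) = False

p1 H@[.#../.#..]: H02[.###/.#..]+1* H12[.#../.###]+1
p2 V@[.###/.#..]: V00[####/##..]-1*
p3 H@[####/##..]: H12[####/####]+1*
p4 V@[####/####] terminal -1; root [.#../.#..] d9
pass branch (V moves first from the same position):
  | p1 V@[.#../.#..]: V00[##../##..]-1 V02[.##./.##.]+1* V03[.#.#/.#.#]+1
  | p2 H@[.##./.##.] terminal -1; root [.#../.#..] d9
H moving scores +1; H passing scores -1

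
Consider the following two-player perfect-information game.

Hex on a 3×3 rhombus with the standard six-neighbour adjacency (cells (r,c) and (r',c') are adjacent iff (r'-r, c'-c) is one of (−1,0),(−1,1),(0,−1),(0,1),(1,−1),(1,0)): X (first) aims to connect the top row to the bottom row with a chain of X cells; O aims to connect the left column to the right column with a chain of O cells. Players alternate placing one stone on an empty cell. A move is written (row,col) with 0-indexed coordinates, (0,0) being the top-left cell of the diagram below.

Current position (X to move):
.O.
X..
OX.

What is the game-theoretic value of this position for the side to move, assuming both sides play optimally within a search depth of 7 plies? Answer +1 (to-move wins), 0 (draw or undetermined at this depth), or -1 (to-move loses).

value(.O./X../OX., X) = +1

p1 X@[.O./X../OX.]: (0,0)[XO./X../OX.]-1 (0,2)[.OX/X../OX.]+1* (1,1)[.O./XX./OX.]+1 (1,2)[.O./X.X/OX.]-1 (2,2)[.O./X../OXX]-1
p2 O@[.OX/X../OX.]: (0,0)[OOX/X../OX.]-1* (1,1)[.OX/XO./OX.]-1 (1,2)[.OX/X.O/OX.]-1 (2,2)[.OX/X../OXO]-1
p3 X@[OOX/X../OX.]: (1,1)[OOX/XX./OX.]+1* (1,2)[OOX/X.X/OX.]+1 (2,2)[OOX/X../OXX]+1
p4 O@[OOX/XX./OX.] terminal -1; root [.O./X../OX.] d7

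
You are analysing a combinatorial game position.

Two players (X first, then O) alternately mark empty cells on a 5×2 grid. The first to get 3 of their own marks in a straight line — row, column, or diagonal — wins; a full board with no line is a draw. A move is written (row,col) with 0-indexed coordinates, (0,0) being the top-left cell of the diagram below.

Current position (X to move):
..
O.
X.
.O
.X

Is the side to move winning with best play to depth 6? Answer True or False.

X winning at [../O./X./.O/.X]: False

p1 X@[../O./X./.O/.X]: (0,0)[X./O./X./.O/.X]+0* (0,1)[.X/O./X./.O/.X]+0 (1,1)[../OX/X./.O/.X]+0 (2,1)[../O./XX/.O/.X]+0 (3,0)[../O./X./XO/.X]+0 (4,0)[../O./X./.O/XX]+0
p2 O@[X./O./X./.O/.X]: (0,1)[XO/O./X./.O/.X]+0* (1,1)[X./OO/X./.O/.X]+0 (2,1)[X./O./XO/.O/.X]+0 (3,0)[X./O./X./OO/.X]+0 (4,0)[X./O./X./.O/OX]+0
p3 X@[XO/O./X./.O/.X]: (1,1)[XO/OX/X./.O/.X]+0* (2,1)[XO/O./XX/.O/.X]+0 (3,0)[XO/O./X./XO/.X]+0 (4,0)[XO/O./X./.O/XX]+0
p4 O@[XO/OX/X./.O/.X]: (2,1)[XO/OX/XO/.O/.X]+0* (3,0)[XO/OX/X./OO/.X]+0 (4,0)[XO/OX/X./.O/OX]+0
p5 X@[XO/OX/XO/.O/.X]: (3,0)[XO/OX/XO/XO/.X]+0* (4,0)[XO/OX/XO/.O/XX]+0
p6 O@[XO/OX/XO/XO/.X]: (4,0)[XO/OX/XO/XO/OX]+0*
p7 X@[XO/OX/XO/XO/OX] terminal +0; root [../O./X./.O/.X] d6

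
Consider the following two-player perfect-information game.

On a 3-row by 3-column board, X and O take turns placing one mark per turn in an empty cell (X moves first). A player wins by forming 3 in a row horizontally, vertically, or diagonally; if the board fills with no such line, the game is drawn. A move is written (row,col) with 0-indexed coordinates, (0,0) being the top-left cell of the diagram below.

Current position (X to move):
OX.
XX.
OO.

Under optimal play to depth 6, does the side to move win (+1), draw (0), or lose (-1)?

p1 X@[OX./XX./OO.]: (0,2)[OXX/XX./OO.]-1 (1,2)[OX./XXX/OO.]+1* (2,2)[OX./XX./OOX]+0
p2 O@[OX./XXX/OO.] terminal -1; root [OX./XX./OO.] d6

value(OX./XX./OO., X) = +1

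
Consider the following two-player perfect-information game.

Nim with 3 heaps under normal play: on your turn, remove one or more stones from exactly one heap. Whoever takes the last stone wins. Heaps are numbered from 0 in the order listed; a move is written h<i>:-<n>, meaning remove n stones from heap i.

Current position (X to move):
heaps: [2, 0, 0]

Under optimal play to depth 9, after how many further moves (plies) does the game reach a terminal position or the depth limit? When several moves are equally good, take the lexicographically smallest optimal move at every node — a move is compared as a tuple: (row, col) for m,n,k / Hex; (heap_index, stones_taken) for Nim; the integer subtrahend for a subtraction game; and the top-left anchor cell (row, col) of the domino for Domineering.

PV length from [(2,0,0)]: 1 ply

[(2,0,0)] X move#1: h0:-1:-1/(1,0,0), h0:-2:+1/(0,0,0)*
[(0,0,0)] end (terminal -1, O#2); searched (2,0,0) to 9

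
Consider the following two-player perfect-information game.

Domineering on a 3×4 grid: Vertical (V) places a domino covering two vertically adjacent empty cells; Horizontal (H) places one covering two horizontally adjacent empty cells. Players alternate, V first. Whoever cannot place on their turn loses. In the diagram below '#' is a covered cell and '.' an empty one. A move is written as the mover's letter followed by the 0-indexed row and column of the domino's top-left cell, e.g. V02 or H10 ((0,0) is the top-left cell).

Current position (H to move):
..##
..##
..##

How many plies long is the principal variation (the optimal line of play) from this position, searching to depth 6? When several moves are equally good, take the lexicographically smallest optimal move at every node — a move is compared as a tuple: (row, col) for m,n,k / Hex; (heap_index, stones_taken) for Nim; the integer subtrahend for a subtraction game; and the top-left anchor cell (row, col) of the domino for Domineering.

PV length from [..##/..##/..##]: 1 ply

[..##/..##/..##] H move#1: H00:-1/####/..##/..##, H10:+1/..##/####/..##*, H20:-1/..##/..##/####
[..##/####/..##] end (terminal -1, V#2); searched ..##/..##/..## to 6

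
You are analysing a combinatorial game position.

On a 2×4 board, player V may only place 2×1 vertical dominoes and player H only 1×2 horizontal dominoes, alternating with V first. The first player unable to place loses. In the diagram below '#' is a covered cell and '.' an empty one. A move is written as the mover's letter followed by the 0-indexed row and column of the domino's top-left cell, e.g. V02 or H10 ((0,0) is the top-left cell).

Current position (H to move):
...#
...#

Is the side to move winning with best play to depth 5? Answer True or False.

H winning at [...#/...#]: True

[...#/...#] H move#1: H00:+1/##.#/...#*, H01:+1/.###/...#, H10:+1/...#/##.#, H11:+1/...#/.###
[##.#/...#] V move#2: V02:-1/####/..##*
[####/..##] H move#3: H10:+1/####/####*
[####/####] end (terminal -1, V#4); searched ...#/...# to 5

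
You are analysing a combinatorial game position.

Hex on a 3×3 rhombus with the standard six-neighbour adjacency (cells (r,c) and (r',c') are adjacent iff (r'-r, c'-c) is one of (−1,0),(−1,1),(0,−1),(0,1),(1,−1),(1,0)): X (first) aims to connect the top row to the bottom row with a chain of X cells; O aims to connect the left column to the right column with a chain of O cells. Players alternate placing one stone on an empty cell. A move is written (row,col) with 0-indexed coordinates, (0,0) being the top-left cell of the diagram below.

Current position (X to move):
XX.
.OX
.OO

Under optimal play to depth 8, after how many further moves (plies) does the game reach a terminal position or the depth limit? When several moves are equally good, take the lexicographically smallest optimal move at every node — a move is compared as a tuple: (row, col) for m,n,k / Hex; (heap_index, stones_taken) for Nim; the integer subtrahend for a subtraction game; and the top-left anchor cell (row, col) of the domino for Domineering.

PV length from [XX./.OX/.OO]: 2 plies

ply 1, X at XX./.OX/.OO | (0,2)=-1→XXX/.OX/.OO*; (1,0)=-1→XX./XOX/.OO; (2,0)=-1→XX./.OX/XOO
ply 2, O at XXX/.OX/.OO | (1,0)=+1→XXX/OOX/.OO*; (2,0)=+1→XXX/.OX/OOO
ply 3: XXX/OOX/.OO is terminal -1 (X); from XX./.OX/.OO depth 8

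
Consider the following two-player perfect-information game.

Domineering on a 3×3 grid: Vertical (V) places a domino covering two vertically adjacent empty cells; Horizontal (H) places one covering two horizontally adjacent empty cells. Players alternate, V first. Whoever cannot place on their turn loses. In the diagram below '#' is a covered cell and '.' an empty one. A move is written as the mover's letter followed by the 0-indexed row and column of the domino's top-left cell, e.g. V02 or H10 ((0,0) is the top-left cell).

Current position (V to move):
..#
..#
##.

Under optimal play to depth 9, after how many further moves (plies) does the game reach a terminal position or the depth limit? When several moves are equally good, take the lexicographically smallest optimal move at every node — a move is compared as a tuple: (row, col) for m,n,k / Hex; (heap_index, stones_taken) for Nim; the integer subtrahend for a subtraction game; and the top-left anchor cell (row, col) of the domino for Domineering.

p1 V@[..#/..#/##.]: V00[#.#/#.#/##.]+1* V01[.##/.##/##.]+1
p2 H@[#.#/#.#/##.] terminal -1; root [..#/..#/##.] d9

PV length from [..#/..#/##.]: 1 ply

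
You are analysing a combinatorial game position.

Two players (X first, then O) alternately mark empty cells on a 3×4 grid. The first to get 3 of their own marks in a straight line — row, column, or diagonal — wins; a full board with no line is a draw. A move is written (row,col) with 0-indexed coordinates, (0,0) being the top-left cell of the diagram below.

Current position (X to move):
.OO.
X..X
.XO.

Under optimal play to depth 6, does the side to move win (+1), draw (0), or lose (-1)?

ply 1, X at .OO./X..X/.XO. | (0,0)=-1→XOO./X..X/.XO.*; (0,3)=-1→.OOX/X..X/.XO.; (1,1)=-1→.OO./XX.X/.XO.; (1,2)=-1→.OO./X.XX/.XO.; (2,0)=-1→.OO./X..X/XXO.; (2,3)=-1→.OO./X..X/.XOX
ply 2, O at XOO./X..X/.XO. | (0,3)=+1→XOOO/X..X/.XO.*; (1,1)=-1→XOO./XO.X/.XO.; (1,2)=+1→XOO./X.OX/.XO.; (2,0)=+1→XOO./X..X/OXO.; (2,3)=-1→XOO./X..X/.XOO
ply 3: XOOO/X..X/.XO. is terminal -1 (X); from .OO./X..X/.XO. depth 6

value(.OO./X..X/.XO., X) = -1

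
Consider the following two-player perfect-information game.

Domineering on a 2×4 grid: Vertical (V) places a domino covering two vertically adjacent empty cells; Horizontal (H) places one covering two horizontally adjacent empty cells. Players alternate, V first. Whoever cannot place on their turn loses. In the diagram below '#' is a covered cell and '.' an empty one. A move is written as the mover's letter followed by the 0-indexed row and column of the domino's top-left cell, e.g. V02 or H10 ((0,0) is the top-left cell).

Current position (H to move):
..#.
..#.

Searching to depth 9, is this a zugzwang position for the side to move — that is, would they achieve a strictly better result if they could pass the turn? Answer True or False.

zugzwang(..#./..#., H) = False

ply 1, H at ..#./..#. | H00=+1→###./..#.*; H10=+1→..#./###.
ply 2, V at ###./..#. | V03=-1→####/..##*
ply 3, H at ####/..## | H10=+1→####/####*
ply 4: ####/#### is terminal -1 (V); from ..#./..#. depth 9
suppose H passes — search the same position with V to move:
pass> ply 1, V at ..#./..#. | V00=+1→#.#./#.#.*; V01=+1→.##./.##.; V03=-1→..##/..##
pass> ply 2: #.#./#.#. is terminal -1 (H); from ..#./..#. depth 9
for H: play +1, pass -1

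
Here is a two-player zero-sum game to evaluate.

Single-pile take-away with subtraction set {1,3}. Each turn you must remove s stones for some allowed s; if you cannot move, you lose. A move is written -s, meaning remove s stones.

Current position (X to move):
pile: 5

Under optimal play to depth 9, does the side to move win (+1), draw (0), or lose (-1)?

p1 X@[5]: -1[4]+1* -3[2]+1
p2 O@[4]: -1[3]-1* -3[1]-1
p3 X@[3]: -1[2]+1* -3[0]+1
p4 O@[2]: -1[1]-1*
p5 X@[1]: -1[0]+1*
p6 O@[0] terminal -1; root [5] d9

value(5, X) = +1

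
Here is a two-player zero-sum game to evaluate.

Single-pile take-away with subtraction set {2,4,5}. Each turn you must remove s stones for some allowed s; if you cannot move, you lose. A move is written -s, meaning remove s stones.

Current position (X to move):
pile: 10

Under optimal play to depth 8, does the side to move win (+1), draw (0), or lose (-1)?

value(10, X) = +1

[10] X move#1: -2:+1/8*, -4:-1/6, -5:-1/5
[8] O move#2: -2:-1/6*, -4:-1/4, -5:-1/3
[6] X move#3: -2:-1/4, -4:-1/2, -5:+1/1*
[1] end (terminal -1, O#4); searched 10 to 8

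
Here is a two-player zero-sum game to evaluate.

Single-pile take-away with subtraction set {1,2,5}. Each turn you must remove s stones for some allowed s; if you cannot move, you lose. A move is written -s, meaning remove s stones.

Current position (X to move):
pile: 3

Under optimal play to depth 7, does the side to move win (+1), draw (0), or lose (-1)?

p1 X@[3]: -1[2]-1* -2[1]-1
p2 O@[2]: -1[1]-1 -2[0]+1*
p3 X@[0] terminal -1; root [3] d7

value(3, X) = -1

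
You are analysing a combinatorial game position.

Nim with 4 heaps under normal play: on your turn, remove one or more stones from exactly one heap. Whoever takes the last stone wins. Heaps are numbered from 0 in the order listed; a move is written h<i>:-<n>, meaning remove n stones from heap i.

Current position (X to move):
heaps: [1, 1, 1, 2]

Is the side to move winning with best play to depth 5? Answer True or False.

X winning at [(1,1,1,2)]: True

p1 X@[(1,1,1,2)]: h0:-1[(0,1,1,2)]-1 h1:-1[(1,0,1,2)]-1 h2:-1[(1,1,0,2)]-1 h3:-1[(1,1,1,1)]+1* h3:-2[(1,1,1,0)]-1
p2 O@[(1,1,1,1)]: h0:-1[(0,1,1,1)]-1* h1:-1[(1,0,1,1)]-1 h2:-1[(1,1,0,1)]-1 h3:-1[(1,1,1,0)]-1
p3 X@[(0,1,1,1)]: h1:-1[(0,0,1,1)]+1* h2:-1[(0,1,0,1)]+1 h3:-1[(0,1,1,0)]+1
p4 O@[(0,0,1,1)]: h2:-1[(0,0,0,1)]-1* h3:-1[(0,0,1,0)]-1
p5 X@[(0,0,0,1)]: h3:-1[(0,0,0,0)]+1*
p6 O@[(0,0,0,0)] terminal -1; root [(1,1,1,2)] d5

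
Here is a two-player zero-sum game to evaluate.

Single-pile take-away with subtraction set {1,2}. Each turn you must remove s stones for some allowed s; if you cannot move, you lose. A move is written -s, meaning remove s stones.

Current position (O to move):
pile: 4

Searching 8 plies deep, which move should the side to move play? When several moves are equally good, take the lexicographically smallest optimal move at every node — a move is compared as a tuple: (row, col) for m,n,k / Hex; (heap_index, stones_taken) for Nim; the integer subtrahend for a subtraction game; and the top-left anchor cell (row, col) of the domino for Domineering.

ply 1, O at 4 | -1=+1→3*; -2=-1→2
ply 2, X at 3 | -1=-1→2*; -2=-1→1
ply 3, O at 2 | -1=-1→1; -2=+1→0*
ply 4: 0 is terminal -1 (X); from 4 depth 8

O's best at [4]: -1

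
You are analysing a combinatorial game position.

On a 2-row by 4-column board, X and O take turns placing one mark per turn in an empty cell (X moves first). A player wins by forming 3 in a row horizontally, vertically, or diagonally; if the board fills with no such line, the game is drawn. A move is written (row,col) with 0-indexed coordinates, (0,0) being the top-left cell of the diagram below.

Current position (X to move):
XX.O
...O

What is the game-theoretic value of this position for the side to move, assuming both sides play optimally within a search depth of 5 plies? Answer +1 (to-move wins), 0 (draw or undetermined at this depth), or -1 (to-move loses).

p1 X@[XX.O/...O]: (0,2)[XXXO/...O]+1* (1,0)[XX.O/X..O]+0 (1,1)[XX.O/.X.O]+0 (1,2)[XX.O/..XO]+0
p2 O@[XXXO/...O] terminal -1; root [XX.O/...O] d5

value(XX.O/...O, X) = +1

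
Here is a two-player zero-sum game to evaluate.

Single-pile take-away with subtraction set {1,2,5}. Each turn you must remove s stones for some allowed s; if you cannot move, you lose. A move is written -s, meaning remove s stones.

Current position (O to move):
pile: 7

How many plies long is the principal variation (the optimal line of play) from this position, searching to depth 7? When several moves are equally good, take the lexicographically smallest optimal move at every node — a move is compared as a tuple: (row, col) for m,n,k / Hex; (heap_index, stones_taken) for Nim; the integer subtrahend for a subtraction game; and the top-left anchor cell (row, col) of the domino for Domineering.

[7] O move#1: -1:+1/6*, -2:-1/5, -5:-1/2
[6] X move#2: -1:-1/5*, -2:-1/4, -5:-1/1
[5] O move#3: -1:-1/4, -2:+1/3*, -5:+1/0
[3] X move#4: -1:-1/2*, -2:-1/1
[2] O move#5: -1:-1/1, -2:+1/0*
[0] end (terminal -1, X#6); searched 7 to 7

PV length from [7]: 5 plies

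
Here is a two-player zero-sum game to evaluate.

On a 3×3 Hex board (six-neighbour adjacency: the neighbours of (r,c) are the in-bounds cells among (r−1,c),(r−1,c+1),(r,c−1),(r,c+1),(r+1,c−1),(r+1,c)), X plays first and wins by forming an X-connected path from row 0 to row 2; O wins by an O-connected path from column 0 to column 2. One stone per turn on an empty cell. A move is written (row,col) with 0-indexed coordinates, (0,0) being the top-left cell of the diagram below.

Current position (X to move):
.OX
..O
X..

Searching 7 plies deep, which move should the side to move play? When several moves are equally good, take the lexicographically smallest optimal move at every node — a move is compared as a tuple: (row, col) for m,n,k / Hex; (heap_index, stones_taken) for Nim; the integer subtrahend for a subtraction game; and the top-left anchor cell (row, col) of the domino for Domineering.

p1 X@[.OX/..O/X..]: (0,0)[XOX/..O/X..]+1* (1,0)[.OX/X.O/X..]+1 (1,1)[.OX/.XO/X..]+1 (2,1)[.OX/..O/XX.]-1 (2,2)[.OX/..O/X.X]-1
p2 O@[XOX/..O/X..]: (1,0)[XOX/O.O/X..]-1* (1,1)[XOX/.OO/X..]-1 (2,1)[XOX/..O/XO.]-1 (2,2)[XOX/..O/X.O]-1
p3 X@[XOX/O.O/X..]: (1,1)[XOX/OXO/X..]+1* (2,1)[XOX/O.O/XX.]-1 (2,2)[XOX/O.O/X.X]-1
p4 O@[XOX/OXO/X..] terminal -1; root [.OX/..O/X..] d7

X's best at [.OX/..O/X..]: (0,0)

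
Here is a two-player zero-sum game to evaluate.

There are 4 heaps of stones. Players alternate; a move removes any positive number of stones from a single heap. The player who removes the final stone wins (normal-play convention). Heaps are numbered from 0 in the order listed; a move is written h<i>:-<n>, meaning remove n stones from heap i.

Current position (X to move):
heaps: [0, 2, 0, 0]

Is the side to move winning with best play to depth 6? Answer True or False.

[(0,2,0,0)] X move#1: h1:-1:-1/(0,1,0,0), h1:-2:+1/(0,0,0,0)*
[(0,0,0,0)] end (terminal -1, O#2); searched (0,2,0,0) to 6

X winning at [(0,2,0,0)]: True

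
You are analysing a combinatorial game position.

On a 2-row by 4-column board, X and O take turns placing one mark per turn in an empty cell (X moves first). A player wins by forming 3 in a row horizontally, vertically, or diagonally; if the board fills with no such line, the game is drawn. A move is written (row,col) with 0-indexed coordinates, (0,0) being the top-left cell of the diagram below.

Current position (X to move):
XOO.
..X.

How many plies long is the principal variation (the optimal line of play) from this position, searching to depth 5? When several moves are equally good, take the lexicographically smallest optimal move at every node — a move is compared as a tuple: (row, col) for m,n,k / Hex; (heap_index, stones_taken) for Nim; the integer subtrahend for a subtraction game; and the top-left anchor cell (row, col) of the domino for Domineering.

[XOO./..X.] X move#1: (0,3):+0/XOOX/..X.*, (1,0):-1/XOO./X.X., (1,1):-1/XOO./.XX., (1,3):-1/XOO./..XX
[XOOX/..X.] O move#2: (1,0):+0/XOOX/O.X.*, (1,1):+0/XOOX/.OX., (1,3):+0/XOOX/..XO
[XOOX/O.X.] X move#3: (1,1):+0/XOOX/OXX.*, (1,3):+0/XOOX/O.XX
[XOOX/OXX.] O move#4: (1,3):+0/XOOX/OXXO*
[XOOX/OXXO] end (terminal +0, X#5); searched XOO./..X. to 5

PV length from [XOO./..X.]: 4 plies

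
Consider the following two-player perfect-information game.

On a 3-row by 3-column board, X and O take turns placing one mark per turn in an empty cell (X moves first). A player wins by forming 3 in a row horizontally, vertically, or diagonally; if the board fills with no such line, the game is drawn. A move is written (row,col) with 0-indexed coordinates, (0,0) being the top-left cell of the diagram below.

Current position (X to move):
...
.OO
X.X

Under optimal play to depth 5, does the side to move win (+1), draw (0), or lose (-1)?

value(.../.OO/X.X, X) = +1

ply 1, X at .../.OO/X.X | (0,0)=-1→X../.OO/X.X; (0,1)=-1→.X./.OO/X.X; (0,2)=-1→..X/.OO/X.X; (1,0)=+1→.../XOO/X.X*; (2,1)=+1→.../.OO/XXX
ply 2, O at .../XOO/X.X | (0,0)=-1→O../XOO/X.X*; (0,1)=-1→.O./XOO/X.X; (0,2)=-1→..O/XOO/X.X; (2,1)=-1→.../XOO/XOX
ply 3, X at O../XOO/X.X | (0,1)=+0→OX./XOO/X.X; (0,2)=+0→O.X/XOO/X.X; (2,1)=+1→O../XOO/XXX*
ply 4: O../XOO/XXX is terminal -1 (O); from .../.OO/X.X depth 5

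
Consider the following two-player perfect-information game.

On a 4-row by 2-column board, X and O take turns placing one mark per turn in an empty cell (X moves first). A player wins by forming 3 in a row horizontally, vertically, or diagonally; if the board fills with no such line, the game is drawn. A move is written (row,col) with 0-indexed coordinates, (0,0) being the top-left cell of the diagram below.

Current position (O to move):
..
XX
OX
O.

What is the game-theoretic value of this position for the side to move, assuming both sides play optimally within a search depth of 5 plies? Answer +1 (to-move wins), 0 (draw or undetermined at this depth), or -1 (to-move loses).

p1 O@[../XX/OX/O.]: (0,0)[O./XX/OX/O.]-1* (0,1)[.O/XX/OX/O.]-1 (3,1)[../XX/OX/OO]-1
p2 X@[O./XX/OX/O.]: (0,1)[OX/XX/OX/O.]+1* (3,1)[O./XX/OX/OX]+1
p3 O@[OX/XX/OX/O.] terminal -1; root [../XX/OX/O.] d5

value(../XX/OX/O., O) = -1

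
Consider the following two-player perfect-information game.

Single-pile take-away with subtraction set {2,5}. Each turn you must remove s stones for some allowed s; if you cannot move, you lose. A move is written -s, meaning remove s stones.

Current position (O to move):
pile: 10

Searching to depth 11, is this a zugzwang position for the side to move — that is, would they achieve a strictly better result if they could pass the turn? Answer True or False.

ply 1, O at 10 | -2=+1→8*; -5=-1→5
ply 2, X at 8 | -2=-1→6*; -5=-1→3
ply 3, O at 6 | -2=+1→4*; -5=+1→1
ply 4, X at 4 | -2=-1→2*
ply 5, O at 2 | -2=+1→0*
ply 6: 0 is terminal -1 (X); from 10 depth 11
suppose O passes — search the same position with X to move:
pass> ply 1, X at 10 | -2=+1→8*; -5=-1→5
pass> ply 2, O at 8 | -2=-1→6*; -5=-1→3
pass> ply 3, X at 6 | -2=+1→4*; -5=+1→1
pass> ply 4, O at 4 | -2=-1→2*
pass> ply 5, X at 2 | -2=+1→0*
pass> ply 6: 0 is terminal -1 (O); from 10 depth 11
for O: play +1, pass -1

zugzwang(10, O) = False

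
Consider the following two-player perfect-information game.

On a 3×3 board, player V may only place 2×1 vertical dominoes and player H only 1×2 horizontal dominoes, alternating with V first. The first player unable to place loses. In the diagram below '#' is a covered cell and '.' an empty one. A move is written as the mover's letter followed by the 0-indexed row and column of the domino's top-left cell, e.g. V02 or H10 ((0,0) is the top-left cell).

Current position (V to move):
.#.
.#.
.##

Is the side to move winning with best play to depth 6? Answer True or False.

[.#./.#./.##] V move#1: V00:+1/##./##./.##*, V02:+1/.##/.##/.##, V10:+1/.#./##./###
[##./##./.##] end (terminal -1, H#2); searched .#./.#./.## to 6

V winning at [.#./.#./.##]: True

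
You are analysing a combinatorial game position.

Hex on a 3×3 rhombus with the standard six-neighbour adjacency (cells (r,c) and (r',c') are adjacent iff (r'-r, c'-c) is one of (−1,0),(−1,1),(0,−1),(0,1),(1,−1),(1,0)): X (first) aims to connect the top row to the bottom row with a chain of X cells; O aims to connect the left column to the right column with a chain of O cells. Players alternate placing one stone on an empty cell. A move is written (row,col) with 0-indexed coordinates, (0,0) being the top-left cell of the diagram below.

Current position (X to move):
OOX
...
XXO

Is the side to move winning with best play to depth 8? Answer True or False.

X winning at [OOX/.../XXO]: True

p1 X@[OOX/.../XXO]: (1,0)[OOX/X../XXO]+1* (1,1)[OOX/.X./XXO]+1 (1,2)[OOX/..X/XXO]+1
p2 O@[OOX/X../XXO]: (1,1)[OOX/XO./XXO]-1* (1,2)[OOX/X.O/XXO]-1
p3 X@[OOX/XO./XXO]: (1,2)[OOX/XOX/XXO]+1*
p4 O@[OOX/XOX/XXO] terminal -1; root [OOX/.../XXO] d8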